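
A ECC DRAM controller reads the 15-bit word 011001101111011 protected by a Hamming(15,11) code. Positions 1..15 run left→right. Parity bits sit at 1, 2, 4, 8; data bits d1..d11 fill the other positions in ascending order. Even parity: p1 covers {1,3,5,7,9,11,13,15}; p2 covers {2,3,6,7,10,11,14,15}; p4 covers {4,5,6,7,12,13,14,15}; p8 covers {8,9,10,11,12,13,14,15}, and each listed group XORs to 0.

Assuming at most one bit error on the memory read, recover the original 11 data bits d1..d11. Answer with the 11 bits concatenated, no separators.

s1 (pos 1,3,5,7,9,11,13,15): 0⊕1⊕0⊕1⊕1⊕1⊕0⊕1 = 1
s2 (pos 2,3,6,7,10,11,14,15): 1⊕1⊕1⊕1⊕1⊕1⊕1⊕1 = 0
s4 (pos 4,5,6,7,12,13,14,15): 0⊕0⊕1⊕1⊕1⊕0⊕1⊕1 = 1
s8 (pos 8,9,10,11,12,13,14,15): 0⊕1⊕1⊕1⊕1⊕0⊕1⊕1 = 0
Syndrome s8…s1 = 0101 → error at position 5.
Flip position 5: 011001101111011 → 011011101111011
Read data bits from positions 3,5,6,7,9,10,11,12,13,14,15: 11111111011

11111111011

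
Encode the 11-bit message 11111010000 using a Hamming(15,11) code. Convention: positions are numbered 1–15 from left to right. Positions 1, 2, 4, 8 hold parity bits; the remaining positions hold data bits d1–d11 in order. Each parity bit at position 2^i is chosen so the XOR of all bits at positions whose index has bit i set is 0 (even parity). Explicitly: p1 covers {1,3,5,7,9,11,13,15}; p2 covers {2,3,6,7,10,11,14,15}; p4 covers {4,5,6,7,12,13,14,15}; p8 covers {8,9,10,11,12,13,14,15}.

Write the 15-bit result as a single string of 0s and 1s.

101111101010000

Place data at non-parity positions: p1 p2 1 p4 1 1 1 p8 1 0 1 0 0 0 0
p1 (pos 1,3,5,7,9,11,13,15): XOR of data positions = 1⊕1⊕1⊕1⊕1⊕0⊕0 = 1
p2 (pos 2,3,6,7,10,11,14,15): XOR of data positions = 1⊕1⊕1⊕0⊕1⊕0⊕0 = 0
p4 (pos 4,5,6,7,12,13,14,15): XOR of data positions = 1⊕1⊕1⊕0⊕0⊕0⊕0 = 1
p8 (pos 8,9,10,11,12,13,14,15): XOR of data positions = 1⊕0⊕1⊕0⊕0⊕0⊕0 = 0
Codeword: 101111101010000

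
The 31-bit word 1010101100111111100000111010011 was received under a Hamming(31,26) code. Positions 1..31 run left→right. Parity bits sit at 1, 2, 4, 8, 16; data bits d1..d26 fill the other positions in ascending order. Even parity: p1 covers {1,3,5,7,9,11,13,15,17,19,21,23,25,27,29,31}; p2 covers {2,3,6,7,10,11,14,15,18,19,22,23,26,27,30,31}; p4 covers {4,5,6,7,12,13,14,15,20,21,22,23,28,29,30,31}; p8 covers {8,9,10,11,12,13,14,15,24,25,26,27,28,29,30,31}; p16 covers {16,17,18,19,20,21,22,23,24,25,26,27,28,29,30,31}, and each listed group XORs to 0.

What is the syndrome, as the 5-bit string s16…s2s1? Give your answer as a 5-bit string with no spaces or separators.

01110

s1 (pos 1,3,5,7,9,11,13,15,17,19,21,23,25,27,29,31): 1⊕1⊕1⊕1⊕0⊕1⊕1⊕1⊕1⊕0⊕0⊕1⊕1⊕1⊕0⊕1 = 0
s2 (pos 2,3,6,7,10,11,14,15,18,19,22,23,26,27,30,31): 0⊕1⊕0⊕1⊕0⊕1⊕1⊕1⊕0⊕0⊕0⊕1⊕0⊕1⊕1⊕1 = 1
s4 (pos 4,5,6,7,12,13,14,15,20,21,22,23,28,29,30,31): 0⊕1⊕0⊕1⊕1⊕1⊕1⊕1⊕0⊕0⊕0⊕1⊕0⊕0⊕1⊕1 = 1
s8 (pos 8,9,10,11,12,13,14,15,24,25,26,27,28,29,30,31): 1⊕0⊕0⊕1⊕1⊕1⊕1⊕1⊕1⊕1⊕0⊕1⊕0⊕0⊕1⊕1 = 1
s16 (pos 16,17,18,19,20,21,22,23,24,25,26,27,28,29,30,31): 1⊕1⊕0⊕0⊕0⊕0⊕0⊕1⊕1⊕1⊕0⊕1⊕0⊕0⊕1⊕1 = 0
Syndrome s16…s1 = 01110 → error at position 14.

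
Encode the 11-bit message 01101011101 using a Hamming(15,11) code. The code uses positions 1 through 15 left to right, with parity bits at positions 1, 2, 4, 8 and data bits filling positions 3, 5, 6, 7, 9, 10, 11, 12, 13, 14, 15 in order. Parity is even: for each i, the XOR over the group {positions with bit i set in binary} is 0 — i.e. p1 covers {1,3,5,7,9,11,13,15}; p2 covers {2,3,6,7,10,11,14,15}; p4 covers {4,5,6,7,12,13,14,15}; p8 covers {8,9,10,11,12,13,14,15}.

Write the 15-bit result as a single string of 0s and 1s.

110111011011101

Place data at non-parity positions: p1 p2 0 p4 1 1 0 p8 1 0 1 1 1 0 1
p1 (pos 1,3,5,7,9,11,13,15): XOR of data positions = 0⊕1⊕0⊕1⊕1⊕1⊕1 = 1
p2 (pos 2,3,6,7,10,11,14,15): XOR of data positions = 0⊕1⊕0⊕0⊕1⊕0⊕1 = 1
p4 (pos 4,5,6,7,12,13,14,15): XOR of data positions = 1⊕1⊕0⊕1⊕1⊕0⊕1 = 1
p8 (pos 8,9,10,11,12,13,14,15): XOR of data positions = 1⊕0⊕1⊕1⊕1⊕0⊕1 = 1
Codeword: 110111011011101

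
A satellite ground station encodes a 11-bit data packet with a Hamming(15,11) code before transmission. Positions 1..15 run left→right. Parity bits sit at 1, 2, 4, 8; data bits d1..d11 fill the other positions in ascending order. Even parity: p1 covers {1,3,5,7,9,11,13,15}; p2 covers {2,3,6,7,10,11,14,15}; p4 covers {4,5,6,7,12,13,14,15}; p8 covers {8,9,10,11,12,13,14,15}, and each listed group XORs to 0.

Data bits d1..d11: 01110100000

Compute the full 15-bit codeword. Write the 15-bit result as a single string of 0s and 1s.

010111110100000

Place data at non-parity positions: p1 p2 0 p4 1 1 1 p8 0 1 0 0 0 0 0
p1 (pos 1,3,5,7,9,11,13,15): XOR of data positions = 0⊕1⊕1⊕0⊕0⊕0⊕0 = 0
p2 (pos 2,3,6,7,10,11,14,15): XOR of data positions = 0⊕1⊕1⊕1⊕0⊕0⊕0 = 1
p4 (pos 4,5,6,7,12,13,14,15): XOR of data positions = 1⊕1⊕1⊕0⊕0⊕0⊕0 = 1
p8 (pos 8,9,10,11,12,13,14,15): XOR of data positions = 0⊕1⊕0⊕0⊕0⊕0⊕0 = 1
Codeword: 010111110100000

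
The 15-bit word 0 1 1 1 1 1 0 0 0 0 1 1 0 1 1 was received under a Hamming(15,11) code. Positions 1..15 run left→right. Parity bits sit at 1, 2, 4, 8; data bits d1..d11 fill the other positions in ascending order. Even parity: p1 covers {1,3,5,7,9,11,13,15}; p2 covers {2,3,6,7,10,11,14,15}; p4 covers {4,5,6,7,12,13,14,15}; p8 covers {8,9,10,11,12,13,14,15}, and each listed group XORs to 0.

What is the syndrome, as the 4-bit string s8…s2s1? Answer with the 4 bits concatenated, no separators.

s1 (pos 1,3,5,7,9,11,13,15): 0⊕1⊕1⊕0⊕0⊕1⊕0⊕1 = 0
s2 (pos 2,3,6,7,10,11,14,15): 1⊕1⊕1⊕0⊕0⊕1⊕1⊕1 = 0
s4 (pos 4,5,6,7,12,13,14,15): 1⊕1⊕1⊕0⊕1⊕0⊕1⊕1 = 0
s8 (pos 8,9,10,11,12,13,14,15): 0⊕0⊕0⊕1⊕1⊕0⊕1⊕1 = 0
Syndrome s8…s1 = 0000 → no error.

0000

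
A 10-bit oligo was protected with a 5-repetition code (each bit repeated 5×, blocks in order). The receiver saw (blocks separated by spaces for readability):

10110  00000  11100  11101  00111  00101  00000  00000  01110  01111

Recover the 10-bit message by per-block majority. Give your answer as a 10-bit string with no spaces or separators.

1011100011

Block 1 (10110): 3 ones → 1
Block 2 (00000): 0 ones → 0
Block 3 (11100): 3 ones → 1
Block 4 (11101): 4 ones → 1
Block 5 (00111): 3 ones → 1
Block 6 (00101): 2 ones → 0
Block 7 (00000): 0 ones → 0
Block 8 (00000): 0 ones → 0
Block 9 (01110): 3 ones → 1
Block 10 (01111): 4 ones → 1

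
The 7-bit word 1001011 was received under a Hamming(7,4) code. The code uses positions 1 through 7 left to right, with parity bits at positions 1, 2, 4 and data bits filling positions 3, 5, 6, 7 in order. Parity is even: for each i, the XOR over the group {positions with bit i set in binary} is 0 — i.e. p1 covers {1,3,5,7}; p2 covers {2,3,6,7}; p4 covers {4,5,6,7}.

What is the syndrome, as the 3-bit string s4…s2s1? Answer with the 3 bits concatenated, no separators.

s1 (pos 1,3,5,7): 1⊕0⊕0⊕1 = 0
s2 (pos 2,3,6,7): 0⊕0⊕1⊕1 = 0
s4 (pos 4,5,6,7): 1⊕0⊕1⊕1 = 1
Syndrome s4…s1 = 100 → error at position 4.

100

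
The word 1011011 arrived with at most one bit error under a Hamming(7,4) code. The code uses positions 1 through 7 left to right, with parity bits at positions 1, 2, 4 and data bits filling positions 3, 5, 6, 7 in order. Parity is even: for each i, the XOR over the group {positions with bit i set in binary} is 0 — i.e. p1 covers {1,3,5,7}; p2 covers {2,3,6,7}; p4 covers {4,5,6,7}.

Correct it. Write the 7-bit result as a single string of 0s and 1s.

1011010

s1 (pos 1,3,5,7): 1⊕1⊕0⊕1 = 1
s2 (pos 2,3,6,7): 0⊕1⊕1⊕1 = 1
s4 (pos 4,5,6,7): 1⊕0⊕1⊕1 = 1
Syndrome s4…s1 = 111 → error at position 7.
Flip position 7: 1011011 → 1011010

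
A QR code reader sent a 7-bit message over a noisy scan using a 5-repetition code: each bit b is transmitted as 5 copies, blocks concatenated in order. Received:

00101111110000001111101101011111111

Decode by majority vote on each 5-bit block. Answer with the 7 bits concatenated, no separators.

Block 1 (00101): 2 ones → 0
Block 2 (11111): 5 ones → 1
Block 3 (00000): 0 ones → 0
Block 4 (01111): 4 ones → 1
Block 5 (10110): 3 ones → 1
Block 6 (10111): 4 ones → 1
Block 7 (11111): 5 ones → 1

0101111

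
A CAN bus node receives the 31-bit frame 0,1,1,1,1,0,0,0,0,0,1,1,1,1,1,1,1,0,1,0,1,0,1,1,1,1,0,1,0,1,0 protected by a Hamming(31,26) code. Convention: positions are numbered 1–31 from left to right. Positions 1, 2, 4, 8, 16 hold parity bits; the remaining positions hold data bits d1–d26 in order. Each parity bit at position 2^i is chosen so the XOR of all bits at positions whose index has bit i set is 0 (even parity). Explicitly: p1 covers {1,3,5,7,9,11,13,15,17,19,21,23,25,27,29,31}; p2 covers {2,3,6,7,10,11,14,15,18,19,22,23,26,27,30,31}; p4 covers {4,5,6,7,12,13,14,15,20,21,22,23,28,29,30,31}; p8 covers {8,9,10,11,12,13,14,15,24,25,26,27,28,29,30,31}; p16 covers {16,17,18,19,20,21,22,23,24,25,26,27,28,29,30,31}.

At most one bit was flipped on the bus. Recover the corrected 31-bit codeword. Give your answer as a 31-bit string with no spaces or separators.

0011100000111111101010111101010

s1 (pos 1,3,5,7,9,11,13,15,17,19,21,23,25,27,29,31): 0⊕1⊕1⊕0⊕0⊕1⊕1⊕1⊕1⊕1⊕1⊕1⊕1⊕0⊕0⊕0 = 0
s2 (pos 2,3,6,7,10,11,14,15,18,19,22,23,26,27,30,31): 1⊕1⊕0⊕0⊕0⊕1⊕1⊕1⊕0⊕1⊕0⊕1⊕1⊕0⊕1⊕0 = 1
s4 (pos 4,5,6,7,12,13,14,15,20,21,22,23,28,29,30,31): 1⊕1⊕0⊕0⊕1⊕1⊕1⊕1⊕0⊕1⊕0⊕1⊕1⊕0⊕1⊕0 = 0
s8 (pos 8,9,10,11,12,13,14,15,24,25,26,27,28,29,30,31): 0⊕0⊕0⊕1⊕1⊕1⊕1⊕1⊕1⊕1⊕1⊕0⊕1⊕0⊕1⊕0 = 0
s16 (pos 16,17,18,19,20,21,22,23,24,25,26,27,28,29,30,31): 1⊕1⊕0⊕1⊕0⊕1⊕0⊕1⊕1⊕1⊕1⊕0⊕1⊕0⊕1⊕0 = 0
Syndrome s16…s1 = 00010 → error at position 2.
Flip position 2: 0111100000111111101010111101010 → 0011100000111111101010111101010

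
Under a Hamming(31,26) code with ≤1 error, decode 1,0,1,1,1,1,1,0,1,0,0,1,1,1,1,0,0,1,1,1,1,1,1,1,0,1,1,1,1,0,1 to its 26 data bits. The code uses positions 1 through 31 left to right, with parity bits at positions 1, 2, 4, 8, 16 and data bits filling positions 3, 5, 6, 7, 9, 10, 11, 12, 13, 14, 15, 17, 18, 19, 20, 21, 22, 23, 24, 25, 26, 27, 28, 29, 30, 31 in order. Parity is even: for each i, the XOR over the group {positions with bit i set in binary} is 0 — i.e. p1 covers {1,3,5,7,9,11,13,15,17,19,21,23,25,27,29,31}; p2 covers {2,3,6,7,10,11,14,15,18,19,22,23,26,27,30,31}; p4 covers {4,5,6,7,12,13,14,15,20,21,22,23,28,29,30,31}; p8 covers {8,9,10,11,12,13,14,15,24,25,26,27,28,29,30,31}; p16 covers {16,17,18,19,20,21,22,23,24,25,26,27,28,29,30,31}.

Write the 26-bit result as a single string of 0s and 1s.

s1 (pos 1,3,5,7,9,11,13,15,17,19,21,23,25,27,29,31): 1⊕1⊕1⊕1⊕1⊕0⊕1⊕1⊕0⊕1⊕1⊕1⊕0⊕1⊕1⊕1 = 1
s2 (pos 2,3,6,7,10,11,14,15,18,19,22,23,26,27,30,31): 0⊕1⊕1⊕1⊕0⊕0⊕1⊕1⊕1⊕1⊕1⊕1⊕1⊕1⊕0⊕1 = 0
s4 (pos 4,5,6,7,12,13,14,15,20,21,22,23,28,29,30,31): 1⊕1⊕1⊕1⊕1⊕1⊕1⊕1⊕1⊕1⊕1⊕1⊕1⊕1⊕0⊕1 = 1
s8 (pos 8,9,10,11,12,13,14,15,24,25,26,27,28,29,30,31): 0⊕1⊕0⊕0⊕1⊕1⊕1⊕1⊕1⊕0⊕1⊕1⊕1⊕1⊕0⊕1 = 1
s16 (pos 16,17,18,19,20,21,22,23,24,25,26,27,28,29,30,31): 0⊕0⊕1⊕1⊕1⊕1⊕1⊕1⊕1⊕0⊕1⊕1⊕1⊕1⊕0⊕1 = 0
Syndrome s16…s1 = 01101 → error at position 13.
Flip position 13: 1011111010011110011111110111101 → 1011111010010110011111110111101
Read data bits from positions 3,5,6,7,9,10,11,12,13,14,15,17,18,19,20,21,22,23,24,25,26,27,28,29,30,31: 11111001011011111110111101

11111001011011111110111101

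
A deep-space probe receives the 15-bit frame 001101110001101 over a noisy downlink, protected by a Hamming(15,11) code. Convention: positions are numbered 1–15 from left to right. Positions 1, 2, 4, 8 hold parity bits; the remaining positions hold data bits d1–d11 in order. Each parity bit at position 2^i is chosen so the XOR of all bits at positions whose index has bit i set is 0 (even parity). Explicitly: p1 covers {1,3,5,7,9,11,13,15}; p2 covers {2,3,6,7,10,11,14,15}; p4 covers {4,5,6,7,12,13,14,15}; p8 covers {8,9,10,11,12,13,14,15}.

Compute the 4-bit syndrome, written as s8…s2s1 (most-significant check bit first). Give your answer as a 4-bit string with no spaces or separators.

s1 (pos 1,3,5,7,9,11,13,15): 0⊕1⊕0⊕1⊕0⊕0⊕1⊕1 = 0
s2 (pos 2,3,6,7,10,11,14,15): 0⊕1⊕1⊕1⊕0⊕0⊕0⊕1 = 0
s4 (pos 4,5,6,7,12,13,14,15): 1⊕0⊕1⊕1⊕1⊕1⊕0⊕1 = 0
s8 (pos 8,9,10,11,12,13,14,15): 1⊕0⊕0⊕0⊕1⊕1⊕0⊕1 = 0
Syndrome s8…s1 = 0000 → no error.

0000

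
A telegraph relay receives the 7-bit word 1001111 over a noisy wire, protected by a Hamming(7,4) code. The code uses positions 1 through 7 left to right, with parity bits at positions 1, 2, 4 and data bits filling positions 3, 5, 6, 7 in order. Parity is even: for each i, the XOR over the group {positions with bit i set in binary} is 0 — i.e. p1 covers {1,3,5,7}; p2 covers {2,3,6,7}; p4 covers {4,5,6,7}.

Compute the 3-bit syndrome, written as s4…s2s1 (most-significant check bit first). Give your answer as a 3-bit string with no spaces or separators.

s1 (pos 1,3,5,7): 1⊕0⊕1⊕1 = 1
s2 (pos 2,3,6,7): 0⊕0⊕1⊕1 = 0
s4 (pos 4,5,6,7): 1⊕1⊕1⊕1 = 0
Syndrome s4…s1 = 001 → error at position 1.

001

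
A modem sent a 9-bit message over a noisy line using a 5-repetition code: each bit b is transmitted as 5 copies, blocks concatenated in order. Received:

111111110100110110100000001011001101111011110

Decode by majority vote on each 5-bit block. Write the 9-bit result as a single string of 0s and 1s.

Block 1 (11111): 5 ones → 1
Block 2 (11101): 4 ones → 1
Block 3 (00110): 2 ones → 0
Block 4 (11010): 3 ones → 1
Block 5 (00000): 0 ones → 0
Block 6 (01011): 3 ones → 1
Block 7 (00110): 2 ones → 0
Block 8 (11110): 4 ones → 1
Block 9 (11110): 4 ones → 1

110101011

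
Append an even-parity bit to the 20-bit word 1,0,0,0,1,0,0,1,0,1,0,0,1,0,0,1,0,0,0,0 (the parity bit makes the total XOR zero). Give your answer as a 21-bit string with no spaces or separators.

100010010100100100000

XOR of the 20 data bits: 1⊕0⊕0⊕0⊕1⊕0⊕0⊕1⊕0⊕1⊕0⊕0⊕1⊕0⊕0⊕1⊕0⊕0⊕0⊕0 = 0
Parity bit = 0 (so all 21 bits XOR to 0).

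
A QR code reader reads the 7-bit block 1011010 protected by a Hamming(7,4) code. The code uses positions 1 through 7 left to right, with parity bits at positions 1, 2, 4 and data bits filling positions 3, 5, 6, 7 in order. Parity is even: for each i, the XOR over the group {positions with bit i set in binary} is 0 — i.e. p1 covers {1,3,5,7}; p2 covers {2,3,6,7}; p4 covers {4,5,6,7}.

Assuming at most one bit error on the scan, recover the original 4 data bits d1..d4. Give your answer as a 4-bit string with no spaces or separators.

1010

s1 (pos 1,3,5,7): 1⊕1⊕0⊕0 = 0
s2 (pos 2,3,6,7): 0⊕1⊕1⊕0 = 0
s4 (pos 4,5,6,7): 1⊕0⊕1⊕0 = 0
Syndrome s4…s1 = 000 → no error.
Read data bits from positions 3,5,6,7: 1010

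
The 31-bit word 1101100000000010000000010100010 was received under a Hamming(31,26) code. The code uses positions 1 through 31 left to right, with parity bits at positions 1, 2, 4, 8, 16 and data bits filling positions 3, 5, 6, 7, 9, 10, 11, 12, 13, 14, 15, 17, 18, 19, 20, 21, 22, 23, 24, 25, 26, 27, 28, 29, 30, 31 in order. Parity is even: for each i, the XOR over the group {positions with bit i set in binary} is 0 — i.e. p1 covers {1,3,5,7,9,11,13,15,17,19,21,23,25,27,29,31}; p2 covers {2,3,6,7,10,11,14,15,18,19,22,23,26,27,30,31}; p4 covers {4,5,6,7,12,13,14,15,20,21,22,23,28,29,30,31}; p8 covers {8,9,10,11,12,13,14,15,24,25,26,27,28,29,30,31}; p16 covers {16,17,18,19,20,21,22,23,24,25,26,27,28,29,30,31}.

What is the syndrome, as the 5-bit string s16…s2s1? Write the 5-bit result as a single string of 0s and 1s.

s1 (pos 1,3,5,7,9,11,13,15,17,19,21,23,25,27,29,31): 1⊕0⊕1⊕0⊕0⊕0⊕0⊕1⊕0⊕0⊕0⊕0⊕0⊕0⊕0⊕0 = 1
s2 (pos 2,3,6,7,10,11,14,15,18,19,22,23,26,27,30,31): 1⊕0⊕0⊕0⊕0⊕0⊕0⊕1⊕0⊕0⊕0⊕0⊕1⊕0⊕1⊕0 = 0
s4 (pos 4,5,6,7,12,13,14,15,20,21,22,23,28,29,30,31): 1⊕1⊕0⊕0⊕0⊕0⊕0⊕1⊕0⊕0⊕0⊕0⊕0⊕0⊕1⊕0 = 0
s8 (pos 8,9,10,11,12,13,14,15,24,25,26,27,28,29,30,31): 0⊕0⊕0⊕0⊕0⊕0⊕0⊕1⊕1⊕0⊕1⊕0⊕0⊕0⊕1⊕0 = 0
s16 (pos 16,17,18,19,20,21,22,23,24,25,26,27,28,29,30,31): 0⊕0⊕0⊕0⊕0⊕0⊕0⊕0⊕1⊕0⊕1⊕0⊕0⊕0⊕1⊕0 = 1
Syndrome s16…s1 = 10001 → error at position 17.

10001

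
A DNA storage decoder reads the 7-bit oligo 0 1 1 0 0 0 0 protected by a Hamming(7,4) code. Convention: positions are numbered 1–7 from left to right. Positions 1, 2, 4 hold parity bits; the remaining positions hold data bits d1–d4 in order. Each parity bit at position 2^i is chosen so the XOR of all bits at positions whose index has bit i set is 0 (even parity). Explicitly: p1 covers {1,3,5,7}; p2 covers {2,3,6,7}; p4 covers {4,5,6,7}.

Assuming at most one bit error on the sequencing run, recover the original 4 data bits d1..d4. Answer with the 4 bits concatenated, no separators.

1000

s1 (pos 1,3,5,7): 0⊕1⊕0⊕0 = 1
s2 (pos 2,3,6,7): 1⊕1⊕0⊕0 = 0
s4 (pos 4,5,6,7): 0⊕0⊕0⊕0 = 0
Syndrome s4…s1 = 001 → error at position 1.
Flip position 1: 0110000 → 1110000
Read data bits from positions 3,5,6,7: 1000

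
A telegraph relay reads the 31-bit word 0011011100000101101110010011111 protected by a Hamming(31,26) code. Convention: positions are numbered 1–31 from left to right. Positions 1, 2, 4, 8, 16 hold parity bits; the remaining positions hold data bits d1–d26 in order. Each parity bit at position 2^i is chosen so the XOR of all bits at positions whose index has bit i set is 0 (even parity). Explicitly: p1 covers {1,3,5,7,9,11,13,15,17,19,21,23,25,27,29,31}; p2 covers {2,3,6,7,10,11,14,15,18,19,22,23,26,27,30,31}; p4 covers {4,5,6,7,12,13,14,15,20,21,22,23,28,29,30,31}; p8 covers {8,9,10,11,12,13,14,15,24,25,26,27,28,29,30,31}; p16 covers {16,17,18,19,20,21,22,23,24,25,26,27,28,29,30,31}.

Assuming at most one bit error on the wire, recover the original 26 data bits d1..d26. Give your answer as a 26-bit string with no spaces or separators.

10110000010101110010011111

s1 (pos 1,3,5,7,9,11,13,15,17,19,21,23,25,27,29,31): 0⊕1⊕0⊕1⊕0⊕0⊕0⊕0⊕1⊕1⊕1⊕0⊕0⊕1⊕1⊕1 = 0
s2 (pos 2,3,6,7,10,11,14,15,18,19,22,23,26,27,30,31): 0⊕1⊕1⊕1⊕0⊕0⊕1⊕0⊕0⊕1⊕0⊕0⊕0⊕1⊕1⊕1 = 0
s4 (pos 4,5,6,7,12,13,14,15,20,21,22,23,28,29,30,31): 1⊕0⊕1⊕1⊕0⊕0⊕1⊕0⊕1⊕1⊕0⊕0⊕1⊕1⊕1⊕1 = 0
s8 (pos 8,9,10,11,12,13,14,15,24,25,26,27,28,29,30,31): 1⊕0⊕0⊕0⊕0⊕0⊕1⊕0⊕1⊕0⊕0⊕1⊕1⊕1⊕1⊕1 = 0
s16 (pos 16,17,18,19,20,21,22,23,24,25,26,27,28,29,30,31): 1⊕1⊕0⊕1⊕1⊕1⊕0⊕0⊕1⊕0⊕0⊕1⊕1⊕1⊕1⊕1 = 1
Syndrome s16…s1 = 10000 → error at position 16.
Flip position 16: 0011011100000101101110010011111 → 0011011100000100101110010011111
Read data bits from positions 3,5,6,7,9,10,11,12,13,14,15,17,18,19,20,21,22,23,24,25,26,27,28,29,30,31: 10110000010101110010011111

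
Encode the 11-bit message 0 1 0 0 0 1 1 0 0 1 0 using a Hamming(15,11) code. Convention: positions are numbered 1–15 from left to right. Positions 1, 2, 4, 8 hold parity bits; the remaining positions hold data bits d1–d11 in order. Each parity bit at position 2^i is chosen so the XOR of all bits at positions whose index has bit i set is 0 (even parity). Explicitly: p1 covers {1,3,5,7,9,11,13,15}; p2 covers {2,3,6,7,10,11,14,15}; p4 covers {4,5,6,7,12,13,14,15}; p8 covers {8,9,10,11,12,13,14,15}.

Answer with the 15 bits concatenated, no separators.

Place data at non-parity positions: p1 p2 0 p4 1 0 0 p8 0 1 1 0 0 1 0
p1 (pos 1,3,5,7,9,11,13,15): XOR of data positions = 0⊕1⊕0⊕0⊕1⊕0⊕0 = 0
p2 (pos 2,3,6,7,10,11,14,15): XOR of data positions = 0⊕0⊕0⊕1⊕1⊕1⊕0 = 1
p4 (pos 4,5,6,7,12,13,14,15): XOR of data positions = 1⊕0⊕0⊕0⊕0⊕1⊕0 = 0
p8 (pos 8,9,10,11,12,13,14,15): XOR of data positions = 0⊕1⊕1⊕0⊕0⊕1⊕0 = 1
Codeword: 010010010110010

010010010110010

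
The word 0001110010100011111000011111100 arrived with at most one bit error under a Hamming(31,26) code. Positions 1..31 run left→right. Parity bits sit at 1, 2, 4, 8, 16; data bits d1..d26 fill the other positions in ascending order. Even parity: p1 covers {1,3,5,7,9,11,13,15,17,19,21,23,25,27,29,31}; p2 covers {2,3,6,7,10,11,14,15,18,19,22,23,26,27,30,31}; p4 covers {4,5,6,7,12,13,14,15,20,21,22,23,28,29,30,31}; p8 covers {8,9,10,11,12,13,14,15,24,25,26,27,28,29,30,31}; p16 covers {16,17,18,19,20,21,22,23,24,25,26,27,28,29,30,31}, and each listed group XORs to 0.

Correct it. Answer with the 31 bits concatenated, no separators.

s1 (pos 1,3,5,7,9,11,13,15,17,19,21,23,25,27,29,31): 0⊕0⊕1⊕0⊕1⊕1⊕0⊕1⊕1⊕1⊕0⊕0⊕1⊕1⊕1⊕0 = 1
s2 (pos 2,3,6,7,10,11,14,15,18,19,22,23,26,27,30,31): 0⊕0⊕1⊕0⊕0⊕1⊕0⊕1⊕1⊕1⊕0⊕0⊕1⊕1⊕0⊕0 = 1
s4 (pos 4,5,6,7,12,13,14,15,20,21,22,23,28,29,30,31): 1⊕1⊕1⊕0⊕0⊕0⊕0⊕1⊕0⊕0⊕0⊕0⊕1⊕1⊕0⊕0 = 0
s8 (pos 8,9,10,11,12,13,14,15,24,25,26,27,28,29,30,31): 0⊕1⊕0⊕1⊕0⊕0⊕0⊕1⊕1⊕1⊕1⊕1⊕1⊕1⊕0⊕0 = 1
s16 (pos 16,17,18,19,20,21,22,23,24,25,26,27,28,29,30,31): 1⊕1⊕1⊕1⊕0⊕0⊕0⊕0⊕1⊕1⊕1⊕1⊕1⊕1⊕0⊕0 = 0
Syndrome s16…s1 = 01011 → error at position 11.
Flip position 11: 0001110010100011111000011111100 → 0001110010000011111000011111100

0001110010000011111000011111100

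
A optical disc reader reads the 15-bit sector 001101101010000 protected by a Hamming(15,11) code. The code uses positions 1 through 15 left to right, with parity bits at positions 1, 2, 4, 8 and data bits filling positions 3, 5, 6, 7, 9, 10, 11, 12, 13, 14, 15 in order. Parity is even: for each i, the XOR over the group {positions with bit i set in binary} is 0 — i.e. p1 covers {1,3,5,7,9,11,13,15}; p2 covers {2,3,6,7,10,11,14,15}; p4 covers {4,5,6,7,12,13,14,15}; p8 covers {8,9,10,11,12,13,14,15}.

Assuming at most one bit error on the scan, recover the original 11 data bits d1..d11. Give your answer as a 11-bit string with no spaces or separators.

s1 (pos 1,3,5,7,9,11,13,15): 0⊕1⊕0⊕1⊕1⊕1⊕0⊕0 = 0
s2 (pos 2,3,6,7,10,11,14,15): 0⊕1⊕1⊕1⊕0⊕1⊕0⊕0 = 0
s4 (pos 4,5,6,7,12,13,14,15): 1⊕0⊕1⊕1⊕0⊕0⊕0⊕0 = 1
s8 (pos 8,9,10,11,12,13,14,15): 0⊕1⊕0⊕1⊕0⊕0⊕0⊕0 = 0
Syndrome s8…s1 = 0100 → error at position 4.
Flip position 4: 001101101010000 → 001001101010000
Read data bits from positions 3,5,6,7,9,10,11,12,13,14,15: 10111010000

10111010000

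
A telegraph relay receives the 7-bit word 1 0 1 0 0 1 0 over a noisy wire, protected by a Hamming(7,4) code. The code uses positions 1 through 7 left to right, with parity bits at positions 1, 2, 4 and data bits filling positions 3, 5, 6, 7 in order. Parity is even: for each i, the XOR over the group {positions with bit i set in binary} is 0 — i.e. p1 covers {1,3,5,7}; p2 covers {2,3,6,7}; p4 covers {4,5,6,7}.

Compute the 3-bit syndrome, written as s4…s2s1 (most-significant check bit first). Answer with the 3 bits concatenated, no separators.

s1 (pos 1,3,5,7): 1⊕1⊕0⊕0 = 0
s2 (pos 2,3,6,7): 0⊕1⊕1⊕0 = 0
s4 (pos 4,5,6,7): 0⊕0⊕1⊕0 = 1
Syndrome s4…s1 = 100 → error at position 4.

100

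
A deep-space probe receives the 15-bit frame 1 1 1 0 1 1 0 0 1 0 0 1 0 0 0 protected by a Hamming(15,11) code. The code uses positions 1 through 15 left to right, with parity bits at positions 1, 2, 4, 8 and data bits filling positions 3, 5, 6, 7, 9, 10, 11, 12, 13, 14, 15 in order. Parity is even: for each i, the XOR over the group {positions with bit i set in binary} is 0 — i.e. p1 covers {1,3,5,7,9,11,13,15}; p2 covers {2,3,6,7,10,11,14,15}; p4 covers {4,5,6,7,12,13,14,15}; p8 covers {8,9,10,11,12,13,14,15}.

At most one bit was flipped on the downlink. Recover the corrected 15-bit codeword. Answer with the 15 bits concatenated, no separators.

111010001001000

s1 (pos 1,3,5,7,9,11,13,15): 1⊕1⊕1⊕0⊕1⊕0⊕0⊕0 = 0
s2 (pos 2,3,6,7,10,11,14,15): 1⊕1⊕1⊕0⊕0⊕0⊕0⊕0 = 1
s4 (pos 4,5,6,7,12,13,14,15): 0⊕1⊕1⊕0⊕1⊕0⊕0⊕0 = 1
s8 (pos 8,9,10,11,12,13,14,15): 0⊕1⊕0⊕0⊕1⊕0⊕0⊕0 = 0
Syndrome s8…s1 = 0110 → error at position 6.
Flip position 6: 111011001001000 → 111010001001000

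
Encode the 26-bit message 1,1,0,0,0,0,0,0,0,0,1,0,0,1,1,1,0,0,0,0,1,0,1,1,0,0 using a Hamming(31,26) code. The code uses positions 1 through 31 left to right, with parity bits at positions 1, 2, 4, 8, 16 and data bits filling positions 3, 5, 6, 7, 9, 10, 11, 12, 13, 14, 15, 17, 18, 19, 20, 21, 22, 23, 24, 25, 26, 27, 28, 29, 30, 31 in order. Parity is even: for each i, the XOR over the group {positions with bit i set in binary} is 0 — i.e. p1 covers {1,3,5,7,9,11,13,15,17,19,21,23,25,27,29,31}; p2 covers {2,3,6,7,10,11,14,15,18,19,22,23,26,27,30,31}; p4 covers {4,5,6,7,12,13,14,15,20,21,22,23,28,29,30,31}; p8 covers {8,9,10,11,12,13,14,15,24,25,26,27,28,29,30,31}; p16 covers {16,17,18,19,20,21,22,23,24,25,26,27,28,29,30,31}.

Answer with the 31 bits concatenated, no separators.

0010100000000010001110000101100

Place data at non-parity positions: p1 p2 1 p4 1 0 0 p8 0 0 0 0 0 0 1 p16 0 0 1 1 1 0 0 0 0 1 0 1 1 0 0
p1 (pos 1,3,5,7,9,11,13,15,17,19,21,23,25,27,29,31): XOR of data positions = 1⊕1⊕0⊕0⊕0⊕0⊕1⊕0⊕1⊕1⊕0⊕0⊕0⊕1⊕0 = 0
p2 (pos 2,3,6,7,10,11,14,15,18,19,22,23,26,27,30,31): XOR of data positions = 1⊕0⊕0⊕0⊕0⊕0⊕1⊕0⊕1⊕0⊕0⊕1⊕0⊕0⊕0 = 0
p4 (pos 4,5,6,7,12,13,14,15,20,21,22,23,28,29,30,31): XOR of data positions = 1⊕0⊕0⊕0⊕0⊕0⊕1⊕1⊕1⊕0⊕0⊕1⊕1⊕0⊕0 = 0
p8 (pos 8,9,10,11,12,13,14,15,24,25,26,27,28,29,30,31): XOR of data positions = 0⊕0⊕0⊕0⊕0⊕0⊕1⊕0⊕0⊕1⊕0⊕1⊕1⊕0⊕0 = 0
p16 (pos 16,17,18,19,20,21,22,23,24,25,26,27,28,29,30,31): XOR of data positions = 0⊕0⊕1⊕1⊕1⊕0⊕0⊕0⊕0⊕1⊕0⊕1⊕1⊕0⊕0 = 0
Codeword: 0010100000000010001110000101100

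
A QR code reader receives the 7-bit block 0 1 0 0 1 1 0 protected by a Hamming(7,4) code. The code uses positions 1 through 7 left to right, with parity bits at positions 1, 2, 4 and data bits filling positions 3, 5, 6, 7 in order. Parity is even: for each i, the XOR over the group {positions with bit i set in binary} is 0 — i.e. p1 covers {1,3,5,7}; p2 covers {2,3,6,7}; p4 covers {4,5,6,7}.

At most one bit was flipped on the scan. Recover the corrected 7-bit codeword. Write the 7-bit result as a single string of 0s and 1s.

s1 (pos 1,3,5,7): 0⊕0⊕1⊕0 = 1
s2 (pos 2,3,6,7): 1⊕0⊕1⊕0 = 0
s4 (pos 4,5,6,7): 0⊕1⊕1⊕0 = 0
Syndrome s4…s1 = 001 → error at position 1.
Flip position 1: 0100110 → 1100110

1100110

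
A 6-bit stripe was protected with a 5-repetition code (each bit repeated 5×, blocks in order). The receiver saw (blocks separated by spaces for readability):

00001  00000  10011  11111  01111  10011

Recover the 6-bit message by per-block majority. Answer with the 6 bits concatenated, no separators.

001111

Block 1 (00001): 1 one → 0
Block 2 (00000): 0 ones → 0
Block 3 (10011): 3 ones → 1
Block 4 (11111): 5 ones → 1
Block 5 (01111): 4 ones → 1
Block 6 (10011): 3 ones → 1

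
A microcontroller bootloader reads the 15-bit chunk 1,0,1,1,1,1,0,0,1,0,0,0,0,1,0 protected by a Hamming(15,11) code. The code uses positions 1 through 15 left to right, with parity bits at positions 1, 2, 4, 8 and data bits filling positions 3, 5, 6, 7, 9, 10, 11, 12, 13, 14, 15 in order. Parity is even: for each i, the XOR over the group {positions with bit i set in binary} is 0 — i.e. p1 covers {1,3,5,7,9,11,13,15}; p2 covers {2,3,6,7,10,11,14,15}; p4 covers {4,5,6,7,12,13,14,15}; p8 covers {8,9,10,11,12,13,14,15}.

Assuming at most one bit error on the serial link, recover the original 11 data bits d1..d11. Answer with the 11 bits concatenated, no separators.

s1 (pos 1,3,5,7,9,11,13,15): 1⊕1⊕1⊕0⊕1⊕0⊕0⊕0 = 0
s2 (pos 2,3,6,7,10,11,14,15): 0⊕1⊕1⊕0⊕0⊕0⊕1⊕0 = 1
s4 (pos 4,5,6,7,12,13,14,15): 1⊕1⊕1⊕0⊕0⊕0⊕1⊕0 = 0
s8 (pos 8,9,10,11,12,13,14,15): 0⊕1⊕0⊕0⊕0⊕0⊕1⊕0 = 0
Syndrome s8…s1 = 0010 → error at position 2.
Flip position 2: 101111001000010 → 111111001000010
Read data bits from positions 3,5,6,7,9,10,11,12,13,14,15: 11101000010

11101000010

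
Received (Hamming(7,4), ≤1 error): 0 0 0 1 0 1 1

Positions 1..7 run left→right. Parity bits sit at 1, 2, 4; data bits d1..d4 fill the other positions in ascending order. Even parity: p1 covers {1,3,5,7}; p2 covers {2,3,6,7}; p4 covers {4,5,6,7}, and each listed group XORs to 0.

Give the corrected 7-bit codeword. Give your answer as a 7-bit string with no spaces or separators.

0001111

s1 (pos 1,3,5,7): 0⊕0⊕0⊕1 = 1
s2 (pos 2,3,6,7): 0⊕0⊕1⊕1 = 0
s4 (pos 4,5,6,7): 1⊕0⊕1⊕1 = 1
Syndrome s4…s1 = 101 → error at position 5.
Flip position 5: 0001011 → 0001111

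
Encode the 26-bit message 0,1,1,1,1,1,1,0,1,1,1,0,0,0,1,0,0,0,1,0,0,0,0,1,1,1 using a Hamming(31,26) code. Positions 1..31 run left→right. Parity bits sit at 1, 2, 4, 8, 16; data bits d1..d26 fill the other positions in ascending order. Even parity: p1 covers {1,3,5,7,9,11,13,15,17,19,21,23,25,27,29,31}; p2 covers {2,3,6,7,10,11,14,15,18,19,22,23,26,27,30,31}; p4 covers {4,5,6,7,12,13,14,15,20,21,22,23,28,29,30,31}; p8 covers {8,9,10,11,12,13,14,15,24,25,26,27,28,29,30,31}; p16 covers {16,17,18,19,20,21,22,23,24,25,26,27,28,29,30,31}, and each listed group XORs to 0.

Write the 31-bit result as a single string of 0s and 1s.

Place data at non-parity positions: p1 p2 0 p4 1 1 1 p8 1 1 1 0 1 1 1 p16 0 0 0 1 0 0 0 1 0 0 0 0 1 1 1
p1 (pos 1,3,5,7,9,11,13,15,17,19,21,23,25,27,29,31): XOR of data positions = 0⊕1⊕1⊕1⊕1⊕1⊕1⊕0⊕0⊕0⊕0⊕0⊕0⊕1⊕1 = 0
p2 (pos 2,3,6,7,10,11,14,15,18,19,22,23,26,27,30,31): XOR of data positions = 0⊕1⊕1⊕1⊕1⊕1⊕1⊕0⊕0⊕0⊕0⊕0⊕0⊕1⊕1 = 0
p4 (pos 4,5,6,7,12,13,14,15,20,21,22,23,28,29,30,31): XOR of data positions = 1⊕1⊕1⊕0⊕1⊕1⊕1⊕1⊕0⊕0⊕0⊕0⊕1⊕1⊕1 = 0
p8 (pos 8,9,10,11,12,13,14,15,24,25,26,27,28,29,30,31): XOR of data positions = 1⊕1⊕1⊕0⊕1⊕1⊕1⊕1⊕0⊕0⊕0⊕0⊕1⊕1⊕1 = 0
p16 (pos 16,17,18,19,20,21,22,23,24,25,26,27,28,29,30,31): XOR of data positions = 0⊕0⊕0⊕1⊕0⊕0⊕0⊕1⊕0⊕0⊕0⊕0⊕1⊕1⊕1 = 1
Codeword: 0000111011101111000100010000111

0000111011101111000100010000111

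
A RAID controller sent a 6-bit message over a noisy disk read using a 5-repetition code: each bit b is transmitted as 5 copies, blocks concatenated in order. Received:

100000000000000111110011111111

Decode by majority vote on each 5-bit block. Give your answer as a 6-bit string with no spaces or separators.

Block 1 (10000): 1 one → 0
Block 2 (00000): 0 ones → 0
Block 3 (00000): 0 ones → 0
Block 4 (11111): 5 ones → 1
Block 5 (00111): 3 ones → 1
Block 6 (11111): 5 ones → 1

000111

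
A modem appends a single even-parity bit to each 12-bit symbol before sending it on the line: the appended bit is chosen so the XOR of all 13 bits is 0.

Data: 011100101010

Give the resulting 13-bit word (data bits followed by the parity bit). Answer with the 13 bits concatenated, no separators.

0111001010100

XOR of the 12 data bits: 0⊕1⊕1⊕1⊕0⊕0⊕1⊕0⊕1⊕0⊕1⊕0 = 0
Parity bit = 0 (so all 13 bits XOR to 0).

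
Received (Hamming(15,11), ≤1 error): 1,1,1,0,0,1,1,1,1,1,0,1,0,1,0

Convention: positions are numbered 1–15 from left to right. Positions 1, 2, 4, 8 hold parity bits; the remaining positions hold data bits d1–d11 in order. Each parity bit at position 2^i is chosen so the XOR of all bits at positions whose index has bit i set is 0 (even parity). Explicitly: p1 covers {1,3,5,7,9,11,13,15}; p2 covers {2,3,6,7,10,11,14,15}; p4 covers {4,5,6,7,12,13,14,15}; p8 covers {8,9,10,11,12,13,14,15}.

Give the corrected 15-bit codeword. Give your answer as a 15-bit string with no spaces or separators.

111001101101010

s1 (pos 1,3,5,7,9,11,13,15): 1⊕1⊕0⊕1⊕1⊕0⊕0⊕0 = 0
s2 (pos 2,3,6,7,10,11,14,15): 1⊕1⊕1⊕1⊕1⊕0⊕1⊕0 = 0
s4 (pos 4,5,6,7,12,13,14,15): 0⊕0⊕1⊕1⊕1⊕0⊕1⊕0 = 0
s8 (pos 8,9,10,11,12,13,14,15): 1⊕1⊕1⊕0⊕1⊕0⊕1⊕0 = 1
Syndrome s8…s1 = 1000 → error at position 8.
Flip position 8: 111001111101010 → 111001101101010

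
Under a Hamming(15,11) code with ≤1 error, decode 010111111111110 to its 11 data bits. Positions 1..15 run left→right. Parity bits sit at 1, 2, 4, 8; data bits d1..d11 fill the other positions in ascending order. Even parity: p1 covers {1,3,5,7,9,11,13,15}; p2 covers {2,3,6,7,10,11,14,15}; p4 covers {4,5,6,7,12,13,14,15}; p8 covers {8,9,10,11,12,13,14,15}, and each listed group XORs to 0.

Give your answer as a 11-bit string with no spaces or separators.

s1 (pos 1,3,5,7,9,11,13,15): 0⊕0⊕1⊕1⊕1⊕1⊕1⊕0 = 1
s2 (pos 2,3,6,7,10,11,14,15): 1⊕0⊕1⊕1⊕1⊕1⊕1⊕0 = 0
s4 (pos 4,5,6,7,12,13,14,15): 1⊕1⊕1⊕1⊕1⊕1⊕1⊕0 = 1
s8 (pos 8,9,10,11,12,13,14,15): 1⊕1⊕1⊕1⊕1⊕1⊕1⊕0 = 1
Syndrome s8…s1 = 1101 → error at position 13.
Flip position 13: 010111111111110 → 010111111111010
Read data bits from positions 3,5,6,7,9,10,11,12,13,14,15: 01111111010

01111111010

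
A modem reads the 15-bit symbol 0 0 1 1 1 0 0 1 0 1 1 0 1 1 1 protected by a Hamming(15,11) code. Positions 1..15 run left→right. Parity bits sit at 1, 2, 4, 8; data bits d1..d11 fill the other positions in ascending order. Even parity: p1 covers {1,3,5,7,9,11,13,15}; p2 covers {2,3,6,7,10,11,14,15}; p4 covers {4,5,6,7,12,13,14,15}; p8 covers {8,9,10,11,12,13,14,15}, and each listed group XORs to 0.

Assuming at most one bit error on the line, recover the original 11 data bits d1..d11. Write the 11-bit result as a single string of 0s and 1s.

s1 (pos 1,3,5,7,9,11,13,15): 0⊕1⊕1⊕0⊕0⊕1⊕1⊕1 = 1
s2 (pos 2,3,6,7,10,11,14,15): 0⊕1⊕0⊕0⊕1⊕1⊕1⊕1 = 1
s4 (pos 4,5,6,7,12,13,14,15): 1⊕1⊕0⊕0⊕0⊕1⊕1⊕1 = 1
s8 (pos 8,9,10,11,12,13,14,15): 1⊕0⊕1⊕1⊕0⊕1⊕1⊕1 = 0
Syndrome s8…s1 = 0111 → error at position 7.
Flip position 7: 001110010110111 → 001110110110111
Read data bits from positions 3,5,6,7,9,10,11,12,13,14,15: 11010110111

11010110111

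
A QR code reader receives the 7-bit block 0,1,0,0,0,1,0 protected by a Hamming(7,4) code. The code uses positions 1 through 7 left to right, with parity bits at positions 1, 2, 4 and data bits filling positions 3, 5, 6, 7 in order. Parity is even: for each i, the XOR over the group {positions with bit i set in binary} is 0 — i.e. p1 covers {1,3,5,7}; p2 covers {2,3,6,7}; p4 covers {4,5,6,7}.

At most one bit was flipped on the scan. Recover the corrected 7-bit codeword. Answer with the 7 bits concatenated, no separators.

s1 (pos 1,3,5,7): 0⊕0⊕0⊕0 = 0
s2 (pos 2,3,6,7): 1⊕0⊕1⊕0 = 0
s4 (pos 4,5,6,7): 0⊕0⊕1⊕0 = 1
Syndrome s4…s1 = 100 → error at position 4.
Flip position 4: 0100010 → 0101010

0101010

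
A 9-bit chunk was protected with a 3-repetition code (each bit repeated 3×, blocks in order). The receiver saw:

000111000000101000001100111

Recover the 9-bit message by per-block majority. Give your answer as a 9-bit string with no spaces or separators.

Block 1 (000): 0 ones → 0
Block 2 (111): 3 ones → 1
Block 3 (000): 0 ones → 0
Block 4 (000): 0 ones → 0
Block 5 (101): 2 ones → 1
Block 6 (000): 0 ones → 0
Block 7 (001): 1 one → 0
Block 8 (100): 1 one → 0
Block 9 (111): 3 ones → 1

010010001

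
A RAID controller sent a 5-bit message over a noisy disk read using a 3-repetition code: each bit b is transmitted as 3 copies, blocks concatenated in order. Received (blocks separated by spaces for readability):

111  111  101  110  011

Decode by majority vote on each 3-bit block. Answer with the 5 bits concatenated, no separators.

Block 1 (111): 3 ones → 1
Block 2 (111): 3 ones → 1
Block 3 (101): 2 ones → 1
Block 4 (110): 2 ones → 1
Block 5 (011): 2 ones → 1

11111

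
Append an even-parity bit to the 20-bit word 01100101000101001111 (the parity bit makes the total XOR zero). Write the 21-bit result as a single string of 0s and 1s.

XOR of the 20 data bits: 0⊕1⊕1⊕0⊕0⊕1⊕0⊕1⊕0⊕0⊕0⊕1⊕0⊕1⊕0⊕0⊕1⊕1⊕1⊕1 = 0
Parity bit = 0 (so all 21 bits XOR to 0).

011001010001010011110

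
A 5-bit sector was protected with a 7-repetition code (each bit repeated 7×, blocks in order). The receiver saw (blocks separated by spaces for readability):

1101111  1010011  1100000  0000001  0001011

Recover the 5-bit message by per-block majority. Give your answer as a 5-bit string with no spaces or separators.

Block 1 (1101111): 6 ones → 1
Block 2 (1010011): 4 ones → 1
Block 3 (1100000): 2 ones → 0
Block 4 (0000001): 1 one → 0
Block 5 (0001011): 3 ones → 0

11000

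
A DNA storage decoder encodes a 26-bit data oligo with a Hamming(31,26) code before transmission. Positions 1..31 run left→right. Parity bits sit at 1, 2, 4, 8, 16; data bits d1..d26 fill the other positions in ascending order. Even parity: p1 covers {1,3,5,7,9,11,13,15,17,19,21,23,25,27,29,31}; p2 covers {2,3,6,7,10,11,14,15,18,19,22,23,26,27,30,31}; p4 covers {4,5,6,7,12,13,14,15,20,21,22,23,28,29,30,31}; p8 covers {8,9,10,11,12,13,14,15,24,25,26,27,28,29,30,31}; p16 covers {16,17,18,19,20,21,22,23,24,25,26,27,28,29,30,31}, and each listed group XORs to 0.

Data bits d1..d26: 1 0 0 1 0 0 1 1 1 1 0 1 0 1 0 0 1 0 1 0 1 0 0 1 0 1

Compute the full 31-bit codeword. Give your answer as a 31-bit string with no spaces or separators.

0011001000111101101001010100101

Place data at non-parity positions: p1 p2 1 p4 0 0 1 p8 0 0 1 1 1 1 0 p16 1 0 1 0 0 1 0 1 0 1 0 0 1 0 1
p1 (pos 1,3,5,7,9,11,13,15,17,19,21,23,25,27,29,31): XOR of data positions = 1⊕0⊕1⊕0⊕1⊕1⊕0⊕1⊕1⊕0⊕0⊕0⊕0⊕1⊕1 = 0
p2 (pos 2,3,6,7,10,11,14,15,18,19,22,23,26,27,30,31): XOR of data positions = 1⊕0⊕1⊕0⊕1⊕1⊕0⊕0⊕1⊕1⊕0⊕1⊕0⊕0⊕1 = 0
p4 (pos 4,5,6,7,12,13,14,15,20,21,22,23,28,29,30,31): XOR of data positions = 0⊕0⊕1⊕1⊕1⊕1⊕0⊕0⊕0⊕1⊕0⊕0⊕1⊕0⊕1 = 1
p8 (pos 8,9,10,11,12,13,14,15,24,25,26,27,28,29,30,31): XOR of data positions = 0⊕0⊕1⊕1⊕1⊕1⊕0⊕1⊕0⊕1⊕0⊕0⊕1⊕0⊕1 = 0
p16 (pos 16,17,18,19,20,21,22,23,24,25,26,27,28,29,30,31): XOR of data positions = 1⊕0⊕1⊕0⊕0⊕1⊕0⊕1⊕0⊕1⊕0⊕0⊕1⊕0⊕1 = 1
Codeword: 0011001000111101101001010100101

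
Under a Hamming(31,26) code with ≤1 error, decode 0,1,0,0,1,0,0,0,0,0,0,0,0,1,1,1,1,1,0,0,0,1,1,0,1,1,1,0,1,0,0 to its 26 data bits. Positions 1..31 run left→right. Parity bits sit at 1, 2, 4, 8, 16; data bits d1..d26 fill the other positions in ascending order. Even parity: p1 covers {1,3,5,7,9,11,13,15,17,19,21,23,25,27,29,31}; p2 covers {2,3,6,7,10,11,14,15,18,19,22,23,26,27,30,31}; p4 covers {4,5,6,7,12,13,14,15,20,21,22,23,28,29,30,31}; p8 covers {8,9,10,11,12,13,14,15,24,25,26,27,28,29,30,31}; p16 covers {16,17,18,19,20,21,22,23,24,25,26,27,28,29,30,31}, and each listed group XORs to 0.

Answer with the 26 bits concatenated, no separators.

s1 (pos 1,3,5,7,9,11,13,15,17,19,21,23,25,27,29,31): 0⊕0⊕1⊕0⊕0⊕0⊕0⊕1⊕1⊕0⊕0⊕1⊕1⊕1⊕1⊕0 = 1
s2 (pos 2,3,6,7,10,11,14,15,18,19,22,23,26,27,30,31): 1⊕0⊕0⊕0⊕0⊕0⊕1⊕1⊕1⊕0⊕1⊕1⊕1⊕1⊕0⊕0 = 0
s4 (pos 4,5,6,7,12,13,14,15,20,21,22,23,28,29,30,31): 0⊕1⊕0⊕0⊕0⊕0⊕1⊕1⊕0⊕0⊕1⊕1⊕0⊕1⊕0⊕0 = 0
s8 (pos 8,9,10,11,12,13,14,15,24,25,26,27,28,29,30,31): 0⊕0⊕0⊕0⊕0⊕0⊕1⊕1⊕0⊕1⊕1⊕1⊕0⊕1⊕0⊕0 = 0
s16 (pos 16,17,18,19,20,21,22,23,24,25,26,27,28,29,30,31): 1⊕1⊕1⊕0⊕0⊕0⊕1⊕1⊕0⊕1⊕1⊕1⊕0⊕1⊕0⊕0 = 1
Syndrome s16…s1 = 10001 → error at position 17.
Flip position 17: 0100100000000111110001101110100 → 0100100000000111010001101110100
Read data bits from positions 3,5,6,7,9,10,11,12,13,14,15,17,18,19,20,21,22,23,24,25,26,27,28,29,30,31: 01000000011010001101110100

01000000011010001101110100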